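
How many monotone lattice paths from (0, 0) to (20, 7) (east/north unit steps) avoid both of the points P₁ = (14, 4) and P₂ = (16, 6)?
Number of paths = 349725

Inclusion–exclusion. Total paths: C(27, 20) = 888030. Through P₁: C(18, 14)·C(9, 6) = 257040. Through P₂: C(22, 16)·C(5, 4) = 373065. Since P₁ is strictly southwest of P₂, a monotone path through both must visit P₁ then P₂; paths through both = C(18, 14)·C(4, 2)·C(5, 4) = 91800. Avoid both = 888030 − 257040 − 373065 + 91800 = 349725.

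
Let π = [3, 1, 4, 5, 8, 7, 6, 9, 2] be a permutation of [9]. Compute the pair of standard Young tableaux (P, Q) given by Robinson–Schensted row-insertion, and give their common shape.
P = [1, 2, 5, 6, 9] / [3, 4] / [7] / [8];  Q = [1, 3, 4, 5, 8] / [2, 6] / [7] / [9];  common shape = (5, 2, 1, 1)

Row-insert the values π_1, π_2, … into P one at a time, bumping the leftmost entry strictly greater than the inserted value down to the next row. The recording tableau Q records, in position (i, j), the step at which that cell was added to P.
  Insert 3 (step 1): P = [3];  Q = [1]
  Insert 1 (step 2): P = [1] / [3];  Q = [1] / [2]
  Insert 4 (step 3): P = [1, 4] / [3];  Q = [1, 3] / [2]
  Insert 5 (step 4): P = [1, 4, 5] / [3];  Q = [1, 3, 4] / [2]
  Insert 8 (step 5): P = [1, 4, 5, 8] / [3];  Q = [1, 3, 4, 5] / [2]
  Insert 7 (step 6): P = [1, 4, 5, 7] / [3, 8];  Q = [1, 3, 4, 5] / [2, 6]
  Insert 6 (step 7): P = [1, 4, 5, 6] / [3, 7] / [8];  Q = [1, 3, 4, 5] / [2, 6] / [7]
  Insert 9 (step 8): P = [1, 4, 5, 6, 9] / [3, 7] / [8];  Q = [1, 3, 4, 5, 8] / [2, 6] / [7]
  Insert 2 (step 9): P = [1, 2, 5, 6, 9] / [3, 4] / [7] / [8];  Q = [1, 3, 4, 5, 8] / [2, 6] / [7] / [9]
Final shape: (5, 2, 1, 1).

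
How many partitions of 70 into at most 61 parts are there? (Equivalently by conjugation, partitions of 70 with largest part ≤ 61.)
p(70, parts ≤ 61) = 4087901

Use the recurrence p(n, m) = p(n, m−1) + p(n−m, m): either the largest part is < m (count p(n, m−1)) or the largest part is exactly m (remove one copy of m, count p(n−m, m)). With p(0, ·) = 1 this gives p(70, parts ≤ 61) = 4087901. (By conjugating Young diagrams, this also counts partitions of 70 into at most 61 parts.)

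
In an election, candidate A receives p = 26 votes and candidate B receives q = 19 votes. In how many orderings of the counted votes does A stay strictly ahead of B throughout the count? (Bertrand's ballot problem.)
Strict-lead orderings = 379300783092

Total orderings of the 45 votes with 26 for A: C(45, 26) = 2438362177020. By the Bertrand ballot formula (Cycle Lemma / reflection principle), the number of orderings in which A is strictly ahead of B throughout is (p − q)/(p + q) · C(p + q, p) = (26 − 19)/(26 + 19) · 2438362177020 = 379300783092.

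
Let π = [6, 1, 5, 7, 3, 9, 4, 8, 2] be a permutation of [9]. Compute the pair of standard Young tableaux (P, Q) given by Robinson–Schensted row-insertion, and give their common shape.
P = [1, 2, 4, 8] / [3, 7, 9] / [5] / [6];  Q = [1, 3, 4, 6] / [2, 7, 8] / [5] / [9];  common shape = (4, 3, 1, 1)

Row-insert the values π_1, π_2, … into P one at a time, bumping the leftmost entry strictly greater than the inserted value down to the next row. The recording tableau Q records, in position (i, j), the step at which that cell was added to P.
  Insert 6 (step 1): P = [6];  Q = [1]
  Insert 1 (step 2): P = [1] / [6];  Q = [1] / [2]
  Insert 5 (step 3): P = [1, 5] / [6];  Q = [1, 3] / [2]
  Insert 7 (step 4): P = [1, 5, 7] / [6];  Q = [1, 3, 4] / [2]
  Insert 3 (step 5): P = [1, 3, 7] / [5] / [6];  Q = [1, 3, 4] / [2] / [5]
  Insert 9 (step 6): P = [1, 3, 7, 9] / [5] / [6];  Q = [1, 3, 4, 6] / [2] / [5]
  Insert 4 (step 7): P = [1, 3, 4, 9] / [5, 7] / [6];  Q = [1, 3, 4, 6] / [2, 7] / [5]
  Insert 8 (step 8): P = [1, 3, 4, 8] / [5, 7, 9] / [6];  Q = [1, 3, 4, 6] / [2, 7, 8] / [5]
  Insert 2 (step 9): P = [1, 2, 4, 8] / [3, 7, 9] / [5] / [6];  Q = [1, 3, 4, 6] / [2, 7, 8] / [5] / [9]
Final shape: (4, 3, 1, 1).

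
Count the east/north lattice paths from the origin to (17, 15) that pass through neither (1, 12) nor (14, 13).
Number of paths = 365128943

Inclusion–exclusion. Total paths: C(32, 17) = 565722720. Through P₁: C(13, 1)·C(19, 16) = 12597. Through P₂: C(27, 14)·C(5, 3) = 200583000. Since P₁ is strictly southwest of P₂, a monotone path through both must visit P₁ then P₂; paths through both = C(13, 1)·C(14, 13)·C(5, 3) = 1820. Avoid both = 565722720 − 12597 − 200583000 + 1820 = 365128943.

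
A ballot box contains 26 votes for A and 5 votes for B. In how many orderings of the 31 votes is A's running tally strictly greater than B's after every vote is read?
Strict-lead orderings = 115101

Total orderings of the 31 votes with 26 for A: C(31, 26) = 169911. By the Bertrand ballot formula (Cycle Lemma / reflection principle), the number of orderings in which A is strictly ahead of B throughout is (p − q)/(p + q) · C(p + q, p) = (26 − 5)/(26 + 5) · 169911 = 115101.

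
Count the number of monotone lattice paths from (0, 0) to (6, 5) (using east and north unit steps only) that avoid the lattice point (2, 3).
Number of paths = 312

Total paths from (0, 0) to (6, 5): C(11, 6) = 462. Paths through (2, 3): (paths (0, 0) → (2, 3)) × (paths (2, 3) → (6, 5)) = C(5, 2) · C(6, 4) = 10 · 15 = 150. Avoidance count = 462 − 150 = 312.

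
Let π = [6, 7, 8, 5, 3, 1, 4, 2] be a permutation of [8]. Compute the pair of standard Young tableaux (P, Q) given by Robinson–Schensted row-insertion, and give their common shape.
P = [1, 2, 8] / [3, 4] / [5, 7] / [6];  Q = [1, 2, 3] / [4, 7] / [5, 8] / [6];  common shape = (3, 2, 2, 1)

Row-insert the values π_1, π_2, … into P one at a time, bumping the leftmost entry strictly greater than the inserted value down to the next row. The recording tableau Q records, in position (i, j), the step at which that cell was added to P.
  Insert 6 (step 1): P = [6];  Q = [1]
  Insert 7 (step 2): P = [6, 7];  Q = [1, 2]
  Insert 8 (step 3): P = [6, 7, 8];  Q = [1, 2, 3]
  Insert 5 (step 4): P = [5, 7, 8] / [6];  Q = [1, 2, 3] / [4]
  Insert 3 (step 5): P = [3, 7, 8] / [5] / [6];  Q = [1, 2, 3] / [4] / [5]
  Insert 1 (step 6): P = [1, 7, 8] / [3] / [5] / [6];  Q = [1, 2, 3] / [4] / [5] / [6]
  Insert 4 (step 7): P = [1, 4, 8] / [3, 7] / [5] / [6];  Q = [1, 2, 3] / [4, 7] / [5] / [6]
  Insert 2 (step 8): P = [1, 2, 8] / [3, 4] / [5, 7] / [6];  Q = [1, 2, 3] / [4, 7] / [5, 8] / [6]
Final shape: (3, 2, 2, 1).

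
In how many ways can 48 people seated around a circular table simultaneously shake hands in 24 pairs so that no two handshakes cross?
C_24 = 1289904147324

These noncrossing handshakes are counted by the Catalan number C_n = (1/(n + 1)) · C(2n, n). For n = 24: C_24 = (1/25) · C(48, 24) = 32247603683100/25 = 1289904147324.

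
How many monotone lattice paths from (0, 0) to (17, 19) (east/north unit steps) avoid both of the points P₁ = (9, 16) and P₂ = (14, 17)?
Number of paths = 5731158975

Inclusion–exclusion. Total paths: C(36, 17) = 8597496600. Through P₁: C(25, 9)·C(11, 8) = 337090875. Through P₂: C(31, 14)·C(5, 3) = 2651825250. Since P₁ is strictly southwest of P₂, a monotone path through both must visit P₁ then P₂; paths through both = C(25, 9)·C(6, 5)·C(5, 3) = 122578500. Avoid both = 8597496600 − 337090875 − 2651825250 + 122578500 = 5731158975.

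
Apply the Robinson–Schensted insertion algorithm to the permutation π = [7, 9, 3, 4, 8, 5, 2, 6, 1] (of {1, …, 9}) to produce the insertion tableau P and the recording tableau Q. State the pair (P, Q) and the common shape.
P = [1, 4, 5, 6] / [2, 8] / [3] / [7] / [9];  Q = [1, 2, 5, 8] / [3, 4] / [6] / [7] / [9];  common shape = (4, 2, 1, 1, 1)

Row-insert the values π_1, π_2, … into P one at a time, bumping the leftmost entry strictly greater than the inserted value down to the next row. The recording tableau Q records, in position (i, j), the step at which that cell was added to P.
  Insert 7 (step 1): P = [7];  Q = [1]
  Insert 9 (step 2): P = [7, 9];  Q = [1, 2]
  Insert 3 (step 3): P = [3, 9] / [7];  Q = [1, 2] / [3]
  Insert 4 (step 4): P = [3, 4] / [7, 9];  Q = [1, 2] / [3, 4]
  Insert 8 (step 5): P = [3, 4, 8] / [7, 9];  Q = [1, 2, 5] / [3, 4]
  Insert 5 (step 6): P = [3, 4, 5] / [7, 8] / [9];  Q = [1, 2, 5] / [3, 4] / [6]
  Insert 2 (step 7): P = [2, 4, 5] / [3, 8] / [7] / [9];  Q = [1, 2, 5] / [3, 4] / [6] / [7]
  Insert 6 (step 8): P = [2, 4, 5, 6] / [3, 8] / [7] / [9];  Q = [1, 2, 5, 8] / [3, 4] / [6] / [7]
  Insert 1 (step 9): P = [1, 4, 5, 6] / [2, 8] / [3] / [7] / [9];  Q = [1, 2, 5, 8] / [3, 4] / [6] / [7] / [9]
Final shape: (4, 2, 1, 1, 1).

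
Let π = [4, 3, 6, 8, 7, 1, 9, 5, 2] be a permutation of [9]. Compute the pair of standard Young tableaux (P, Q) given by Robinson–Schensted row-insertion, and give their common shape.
P = [1, 2, 7, 9] / [3, 5] / [4, 6] / [8];  Q = [1, 3, 4, 7] / [2, 5] / [6, 8] / [9];  common shape = (4, 2, 2, 1)

Row-insert the values π_1, π_2, … into P one at a time, bumping the leftmost entry strictly greater than the inserted value down to the next row. The recording tableau Q records, in position (i, j), the step at which that cell was added to P.
  Insert 4 (step 1): P = [4];  Q = [1]
  Insert 3 (step 2): P = [3] / [4];  Q = [1] / [2]
  Insert 6 (step 3): P = [3, 6] / [4];  Q = [1, 3] / [2]
  Insert 8 (step 4): P = [3, 6, 8] / [4];  Q = [1, 3, 4] / [2]
  Insert 7 (step 5): P = [3, 6, 7] / [4, 8];  Q = [1, 3, 4] / [2, 5]
  Insert 1 (step 6): P = [1, 6, 7] / [3, 8] / [4];  Q = [1, 3, 4] / [2, 5] / [6]
  Insert 9 (step 7): P = [1, 6, 7, 9] / [3, 8] / [4];  Q = [1, 3, 4, 7] / [2, 5] / [6]
  Insert 5 (step 8): P = [1, 5, 7, 9] / [3, 6] / [4, 8];  Q = [1, 3, 4, 7] / [2, 5] / [6, 8]
  Insert 2 (step 9): P = [1, 2, 7, 9] / [3, 5] / [4, 6] / [8];  Q = [1, 3, 4, 7] / [2, 5] / [6, 8] / [9]
Final shape: (4, 2, 2, 1).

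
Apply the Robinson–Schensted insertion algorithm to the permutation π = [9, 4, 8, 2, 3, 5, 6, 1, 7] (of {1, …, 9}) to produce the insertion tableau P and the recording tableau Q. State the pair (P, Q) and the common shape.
P = [1, 3, 5, 6, 7] / [2, 8] / [4] / [9];  Q = [1, 3, 6, 7, 9] / [2, 5] / [4] / [8];  common shape = (5, 2, 1, 1)

Row-insert the values π_1, π_2, … into P one at a time, bumping the leftmost entry strictly greater than the inserted value down to the next row. The recording tableau Q records, in position (i, j), the step at which that cell was added to P.
  Insert 9 (step 1): P = [9];  Q = [1]
  Insert 4 (step 2): P = [4] / [9];  Q = [1] / [2]
  Insert 8 (step 3): P = [4, 8] / [9];  Q = [1, 3] / [2]
  Insert 2 (step 4): P = [2, 8] / [4] / [9];  Q = [1, 3] / [2] / [4]
  Insert 3 (step 5): P = [2, 3] / [4, 8] / [9];  Q = [1, 3] / [2, 5] / [4]
  Insert 5 (step 6): P = [2, 3, 5] / [4, 8] / [9];  Q = [1, 3, 6] / [2, 5] / [4]
  Insert 6 (step 7): P = [2, 3, 5, 6] / [4, 8] / [9];  Q = [1, 3, 6, 7] / [2, 5] / [4]
  Insert 1 (step 8): P = [1, 3, 5, 6] / [2, 8] / [4] / [9];  Q = [1, 3, 6, 7] / [2, 5] / [4] / [8]
  Insert 7 (step 9): P = [1, 3, 5, 6, 7] / [2, 8] / [4] / [9];  Q = [1, 3, 6, 7, 9] / [2, 5] / [4] / [8]
Final shape: (5, 2, 1, 1).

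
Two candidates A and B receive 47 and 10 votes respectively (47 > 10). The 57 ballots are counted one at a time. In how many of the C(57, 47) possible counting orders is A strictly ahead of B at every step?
Strict-lead orderings = 28031083080

Total orderings of the 57 votes with 47 for A: C(57, 47) = 43183019880. By the Bertrand ballot formula (Cycle Lemma / reflection principle), the number of orderings in which A is strictly ahead of B throughout is (p − q)/(p + q) · C(p + q, p) = (47 − 10)/(47 + 10) · 43183019880 = 28031083080.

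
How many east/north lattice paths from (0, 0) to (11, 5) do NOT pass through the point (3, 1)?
Number of paths = 2388

Total paths from (0, 0) to (11, 5): C(16, 11) = 4368. Paths through (3, 1): (paths (0, 0) → (3, 1)) × (paths (3, 1) → (11, 5)) = C(4, 3) · C(12, 8) = 4 · 495 = 1980. Avoidance count = 4368 − 1980 = 2388.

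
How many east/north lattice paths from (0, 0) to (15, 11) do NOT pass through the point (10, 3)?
Number of paths = 7358078

Total paths from (0, 0) to (15, 11): C(26, 15) = 7726160. Paths through (10, 3): (paths (0, 0) → (10, 3)) × (paths (10, 3) → (15, 11)) = C(13, 10) · C(13, 5) = 286 · 1287 = 368082. Avoidance count = 7726160 − 368082 = 7358078.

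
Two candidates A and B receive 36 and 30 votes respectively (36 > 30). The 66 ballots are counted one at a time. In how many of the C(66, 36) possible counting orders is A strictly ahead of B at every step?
Strict-lead orderings = 501517717545107536

Total orderings of the 66 votes with 36 for A: C(66, 36) = 5516694892996182896. By the Bertrand ballot formula (Cycle Lemma / reflection principle), the number of orderings in which A is strictly ahead of B throughout is (p − q)/(p + q) · C(p + q, p) = (36 − 30)/(36 + 30) · 5516694892996182896 = 501517717545107536.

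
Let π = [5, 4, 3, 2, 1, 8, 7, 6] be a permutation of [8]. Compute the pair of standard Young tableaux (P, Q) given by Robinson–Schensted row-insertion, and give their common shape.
P = [1, 6] / [2, 7] / [3, 8] / [4] / [5];  Q = [1, 6] / [2, 7] / [3, 8] / [4] / [5];  common shape = (2, 2, 2, 1, 1)

Row-insert the values π_1, π_2, … into P one at a time, bumping the leftmost entry strictly greater than the inserted value down to the next row. The recording tableau Q records, in position (i, j), the step at which that cell was added to P.
  Insert 5 (step 1): P = [5];  Q = [1]
  Insert 4 (step 2): P = [4] / [5];  Q = [1] / [2]
  Insert 3 (step 3): P = [3] / [4] / [5];  Q = [1] / [2] / [3]
  Insert 2 (step 4): P = [2] / [3] / [4] / [5];  Q = [1] / [2] / [3] / [4]
  Insert 1 (step 5): P = [1] / [2] / [3] / [4] / [5];  Q = [1] / [2] / [3] / [4] / [5]
  Insert 8 (step 6): P = [1, 8] / [2] / [3] / [4] / [5];  Q = [1, 6] / [2] / [3] / [4] / [5]
  Insert 7 (step 7): P = [1, 7] / [2, 8] / [3] / [4] / [5];  Q = [1, 6] / [2, 7] / [3] / [4] / [5]
  Insert 6 (step 8): P = [1, 6] / [2, 7] / [3, 8] / [4] / [5];  Q = [1, 6] / [2, 7] / [3, 8] / [4] / [5]
Final shape: (2, 2, 2, 1, 1).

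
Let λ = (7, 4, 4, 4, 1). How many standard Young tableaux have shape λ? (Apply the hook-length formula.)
# SYT of shape (7, 4, 4, 4, 1) = 40310400

Hook-length formula: f^λ = n! / Π hook(c), product over all cells c of the Young diagram. For λ = (7, 4, 4, 4, 1), n = 20 boxes. Hook lengths by row (left-to-right, top-to-bottom): [11, 9, 8, 7, 3, 2, 1]; [7, 5, 4, 3]; [6, 4, 3, 2]; [5, 3, 2, 1]; [1]. Product of hooks = 60354201600. So f^λ = 20! / 60354201600 = 2432902008176640000 / 60354201600 = 40310400.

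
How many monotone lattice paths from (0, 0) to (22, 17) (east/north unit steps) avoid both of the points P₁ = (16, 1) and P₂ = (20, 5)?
Number of paths = 51015122849

Inclusion–exclusion. Total paths: C(39, 22) = 51021117810. Through P₁: C(17, 16)·C(22, 6) = 1268421. Through P₂: C(25, 20)·C(14, 2) = 4834830. Since P₁ is strictly southwest of P₂, a monotone path through both must visit P₁ then P₂; paths through both = C(17, 16)·C(8, 4)·C(14, 2) = 108290. Avoid both = 51021117810 − 1268421 − 4834830 + 108290 = 51015122849.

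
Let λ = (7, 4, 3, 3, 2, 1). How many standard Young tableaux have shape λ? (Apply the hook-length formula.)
# SYT of shape (7, 4, 3, 3, 2, 1) = 203693490

Hook-length formula: f^λ = n! / Π hook(c), product over all cells c of the Young diagram. For λ = (7, 4, 3, 3, 2, 1), n = 20 boxes. Hook lengths by row (left-to-right, top-to-bottom): [12, 10, 8, 5, 3, 2, 1]; [8, 6, 4, 1]; [6, 4, 2]; [5, 3, 1]; [3, 1]; [1]. Product of hooks = 11943936000. So f^λ = 20! / 11943936000 = 2432902008176640000 / 11943936000 = 203693490.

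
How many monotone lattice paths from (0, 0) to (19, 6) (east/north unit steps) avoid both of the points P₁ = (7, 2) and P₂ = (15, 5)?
Number of paths = 63760

Inclusion–exclusion. Total paths: C(25, 19) = 177100. Through P₁: C(9, 7)·C(16, 12) = 65520. Through P₂: C(20, 15)·C(5, 4) = 77520. Since P₁ is strictly southwest of P₂, a monotone path through both must visit P₁ then P₂; paths through both = C(9, 7)·C(11, 8)·C(5, 4) = 29700. Avoid both = 177100 − 65520 − 77520 + 29700 = 63760.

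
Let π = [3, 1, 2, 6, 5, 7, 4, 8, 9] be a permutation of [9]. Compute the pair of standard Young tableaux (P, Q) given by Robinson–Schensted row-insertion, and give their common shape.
P = [1, 2, 4, 7, 8, 9] / [3, 5] / [6];  Q = [1, 3, 4, 6, 8, 9] / [2, 5] / [7];  common shape = (6, 2, 1)

Row-insert the values π_1, π_2, … into P one at a time, bumping the leftmost entry strictly greater than the inserted value down to the next row. The recording tableau Q records, in position (i, j), the step at which that cell was added to P.
  Insert 3 (step 1): P = [3];  Q = [1]
  Insert 1 (step 2): P = [1] / [3];  Q = [1] / [2]
  Insert 2 (step 3): P = [1, 2] / [3];  Q = [1, 3] / [2]
  Insert 6 (step 4): P = [1, 2, 6] / [3];  Q = [1, 3, 4] / [2]
  Insert 5 (step 5): P = [1, 2, 5] / [3, 6];  Q = [1, 3, 4] / [2, 5]
  Insert 7 (step 6): P = [1, 2, 5, 7] / [3, 6];  Q = [1, 3, 4, 6] / [2, 5]
  Insert 4 (step 7): P = [1, 2, 4, 7] / [3, 5] / [6];  Q = [1, 3, 4, 6] / [2, 5] / [7]
  Insert 8 (step 8): P = [1, 2, 4, 7, 8] / [3, 5] / [6];  Q = [1, 3, 4, 6, 8] / [2, 5] / [7]
  Insert 9 (step 9): P = [1, 2, 4, 7, 8, 9] / [3, 5] / [6];  Q = [1, 3, 4, 6, 8, 9] / [2, 5] / [7]
Final shape: (6, 2, 1).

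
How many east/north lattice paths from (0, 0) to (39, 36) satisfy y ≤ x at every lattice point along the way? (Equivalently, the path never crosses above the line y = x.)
Number of paths = 326957646155962397590

By the reflection principle (André's argument), the number of monotone paths to (39, 36) with n ≤ m that never go above y = x is C(75, 39) − C(75, 40) = 3269576461559623975900 − 2942618815403661578310 = 326957646155962397590.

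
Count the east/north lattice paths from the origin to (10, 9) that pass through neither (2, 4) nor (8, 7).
Number of paths = 42023

Inclusion–exclusion. Total paths: C(19, 10) = 92378. Through P₁: C(6, 2)·C(13, 8) = 19305. Through P₂: C(15, 8)·C(4, 2) = 38610. Since P₁ is strictly southwest of P₂, a monotone path through both must visit P₁ then P₂; paths through both = C(6, 2)·C(9, 6)·C(4, 2) = 7560. Avoid both = 92378 − 19305 − 38610 + 7560 = 42023.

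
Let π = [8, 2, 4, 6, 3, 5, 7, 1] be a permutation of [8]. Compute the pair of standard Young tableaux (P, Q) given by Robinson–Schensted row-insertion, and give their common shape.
P = [1, 3, 5, 7] / [2, 6] / [4] / [8];  Q = [1, 3, 4, 7] / [2, 6] / [5] / [8];  common shape = (4, 2, 1, 1)

Row-insert the values π_1, π_2, … into P one at a time, bumping the leftmost entry strictly greater than the inserted value down to the next row. The recording tableau Q records, in position (i, j), the step at which that cell was added to P.
  Insert 8 (step 1): P = [8];  Q = [1]
  Insert 2 (step 2): P = [2] / [8];  Q = [1] / [2]
  Insert 4 (step 3): P = [2, 4] / [8];  Q = [1, 3] / [2]
  Insert 6 (step 4): P = [2, 4, 6] / [8];  Q = [1, 3, 4] / [2]
  Insert 3 (step 5): P = [2, 3, 6] / [4] / [8];  Q = [1, 3, 4] / [2] / [5]
  Insert 5 (step 6): P = [2, 3, 5] / [4, 6] / [8];  Q = [1, 3, 4] / [2, 6] / [5]
  Insert 7 (step 7): P = [2, 3, 5, 7] / [4, 6] / [8];  Q = [1, 3, 4, 7] / [2, 6] / [5]
  Insert 1 (step 8): P = [1, 3, 5, 7] / [2, 6] / [4] / [8];  Q = [1, 3, 4, 7] / [2, 6] / [5] / [8]
Final shape: (4, 2, 1, 1).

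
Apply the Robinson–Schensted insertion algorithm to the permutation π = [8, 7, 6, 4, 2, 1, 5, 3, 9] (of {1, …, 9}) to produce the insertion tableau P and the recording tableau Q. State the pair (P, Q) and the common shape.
P = [1, 3, 9] / [2, 5] / [4] / [6] / [7] / [8];  Q = [1, 7, 9] / [2, 8] / [3] / [4] / [5] / [6];  common shape = (3, 2, 1, 1, 1, 1)

Row-insert the values π_1, π_2, … into P one at a time, bumping the leftmost entry strictly greater than the inserted value down to the next row. The recording tableau Q records, in position (i, j), the step at which that cell was added to P.
  Insert 8 (step 1): P = [8];  Q = [1]
  Insert 7 (step 2): P = [7] / [8];  Q = [1] / [2]
  Insert 6 (step 3): P = [6] / [7] / [8];  Q = [1] / [2] / [3]
  Insert 4 (step 4): P = [4] / [6] / [7] / [8];  Q = [1] / [2] / [3] / [4]
  Insert 2 (step 5): P = [2] / [4] / [6] / [7] / [8];  Q = [1] / [2] / [3] / [4] / [5]
  Insert 1 (step 6): P = [1] / [2] / [4] / [6] / [7] / [8];  Q = [1] / [2] / [3] / [4] / [5] / [6]
  Insert 5 (step 7): P = [1, 5] / [2] / [4] / [6] / [7] / [8];  Q = [1, 7] / [2] / [3] / [4] / [5] / [6]
  Insert 3 (step 8): P = [1, 3] / [2, 5] / [4] / [6] / [7] / [8];  Q = [1, 7] / [2, 8] / [3] / [4] / [5] / [6]
  Insert 9 (step 9): P = [1, 3, 9] / [2, 5] / [4] / [6] / [7] / [8];  Q = [1, 7, 9] / [2, 8] / [3] / [4] / [5] / [6]
Final shape: (3, 2, 1, 1, 1, 1).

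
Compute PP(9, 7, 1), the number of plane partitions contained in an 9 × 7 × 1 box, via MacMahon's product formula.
PP(9, 7, 1) = 11440

Evaluate the triple product over i = 1..9, j = 1..7, k = 1..1. The factors are (2/1) · (3/2) · (4/3) · (5/4) · (6/5) · (7/6) · (8/7) · (3/2) · … (63 factors total). The numerators and denominators telescope so the product is an integer; carrying out the multiplication exactly gives PP(9, 7, 1) = 11440.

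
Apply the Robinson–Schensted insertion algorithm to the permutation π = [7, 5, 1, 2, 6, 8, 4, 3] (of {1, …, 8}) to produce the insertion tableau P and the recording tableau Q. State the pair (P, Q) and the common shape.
P = [1, 2, 3, 8] / [4, 6] / [5] / [7];  Q = [1, 4, 5, 6] / [2, 7] / [3] / [8];  common shape = (4, 2, 1, 1)

Row-insert the values π_1, π_2, … into P one at a time, bumping the leftmost entry strictly greater than the inserted value down to the next row. The recording tableau Q records, in position (i, j), the step at which that cell was added to P.
  Insert 7 (step 1): P = [7];  Q = [1]
  Insert 5 (step 2): P = [5] / [7];  Q = [1] / [2]
  Insert 1 (step 3): P = [1] / [5] / [7];  Q = [1] / [2] / [3]
  Insert 2 (step 4): P = [1, 2] / [5] / [7];  Q = [1, 4] / [2] / [3]
  Insert 6 (step 5): P = [1, 2, 6] / [5] / [7];  Q = [1, 4, 5] / [2] / [3]
  Insert 8 (step 6): P = [1, 2, 6, 8] / [5] / [7];  Q = [1, 4, 5, 6] / [2] / [3]
  Insert 4 (step 7): P = [1, 2, 4, 8] / [5, 6] / [7];  Q = [1, 4, 5, 6] / [2, 7] / [3]
  Insert 3 (step 8): P = [1, 2, 3, 8] / [4, 6] / [5] / [7];  Q = [1, 4, 5, 6] / [2, 7] / [3] / [8]
Final shape: (4, 2, 1, 1).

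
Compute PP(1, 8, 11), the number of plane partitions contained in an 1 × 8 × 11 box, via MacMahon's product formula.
PP(1, 8, 11) = 75582

Evaluate the triple product over i = 1..1, j = 1..8, k = 1..11. The factors are (2/1) · (3/2) · (4/3) · (5/4) · (6/5) · (7/6) · (8/7) · (9/8) · … (88 factors total). The numerators and denominators telescope so the product is an integer; carrying out the multiplication exactly gives PP(1, 8, 11) = 75582.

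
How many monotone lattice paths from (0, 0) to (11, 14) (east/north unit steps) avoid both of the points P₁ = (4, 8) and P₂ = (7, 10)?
Number of paths = 2593120

Inclusion–exclusion. Total paths: C(25, 11) = 4457400. Through P₁: C(12, 4)·C(13, 7) = 849420. Through P₂: C(17, 7)·C(8, 4) = 1361360. Since P₁ is strictly southwest of P₂, a monotone path through both must visit P₁ then P₂; paths through both = C(12, 4)·C(5, 3)·C(8, 4) = 346500. Avoid both = 4457400 − 849420 − 1361360 + 346500 = 2593120.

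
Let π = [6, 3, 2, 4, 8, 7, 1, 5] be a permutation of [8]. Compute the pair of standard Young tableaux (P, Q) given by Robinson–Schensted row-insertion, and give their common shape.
P = [1, 4, 5] / [2, 7] / [3, 8] / [6];  Q = [1, 4, 5] / [2, 6] / [3, 8] / [7];  common shape = (3, 2, 2, 1)

Row-insert the values π_1, π_2, … into P one at a time, bumping the leftmost entry strictly greater than the inserted value down to the next row. The recording tableau Q records, in position (i, j), the step at which that cell was added to P.
  Insert 6 (step 1): P = [6];  Q = [1]
  Insert 3 (step 2): P = [3] / [6];  Q = [1] / [2]
  Insert 2 (step 3): P = [2] / [3] / [6];  Q = [1] / [2] / [3]
  Insert 4 (step 4): P = [2, 4] / [3] / [6];  Q = [1, 4] / [2] / [3]
  Insert 8 (step 5): P = [2, 4, 8] / [3] / [6];  Q = [1, 4, 5] / [2] / [3]
  Insert 7 (step 6): P = [2, 4, 7] / [3, 8] / [6];  Q = [1, 4, 5] / [2, 6] / [3]
  Insert 1 (step 7): P = [1, 4, 7] / [2, 8] / [3] / [6];  Q = [1, 4, 5] / [2, 6] / [3] / [7]
  Insert 5 (step 8): P = [1, 4, 5] / [2, 7] / [3, 8] / [6];  Q = [1, 4, 5] / [2, 6] / [3, 8] / [7]
Final shape: (3, 2, 2, 1).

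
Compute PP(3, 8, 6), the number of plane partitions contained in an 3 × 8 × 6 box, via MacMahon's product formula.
PP(3, 8, 6) = 614083470

Evaluate the triple product over i = 1..3, j = 1..8, k = 1..6. The factors are (2/1) · (3/2) · (4/3) · (5/4) · (6/5) · (7/6) · (3/2) · (4/3) · … (144 factors total). The numerators and denominators telescope so the product is an integer; carrying out the multiplication exactly gives PP(3, 8, 6) = 614083470.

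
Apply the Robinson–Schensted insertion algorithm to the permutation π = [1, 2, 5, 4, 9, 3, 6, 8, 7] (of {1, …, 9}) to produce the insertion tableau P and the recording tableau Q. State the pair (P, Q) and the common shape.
P = [1, 2, 3, 6, 7] / [4, 8] / [5, 9];  Q = [1, 2, 3, 5, 8] / [4, 7] / [6, 9];  common shape = (5, 2, 2)

Row-insert the values π_1, π_2, … into P one at a time, bumping the leftmost entry strictly greater than the inserted value down to the next row. The recording tableau Q records, in position (i, j), the step at which that cell was added to P.
  Insert 1 (step 1): P = [1];  Q = [1]
  Insert 2 (step 2): P = [1, 2];  Q = [1, 2]
  Insert 5 (step 3): P = [1, 2, 5];  Q = [1, 2, 3]
  Insert 4 (step 4): P = [1, 2, 4] / [5];  Q = [1, 2, 3] / [4]
  Insert 9 (step 5): P = [1, 2, 4, 9] / [5];  Q = [1, 2, 3, 5] / [4]
  Insert 3 (step 6): P = [1, 2, 3, 9] / [4] / [5];  Q = [1, 2, 3, 5] / [4] / [6]
  Insert 6 (step 7): P = [1, 2, 3, 6] / [4, 9] / [5];  Q = [1, 2, 3, 5] / [4, 7] / [6]
  Insert 8 (step 8): P = [1, 2, 3, 6, 8] / [4, 9] / [5];  Q = [1, 2, 3, 5, 8] / [4, 7] / [6]
  Insert 7 (step 9): P = [1, 2, 3, 6, 7] / [4, 8] / [5, 9];  Q = [1, 2, 3, 5, 8] / [4, 7] / [6, 9]
Final shape: (5, 2, 2).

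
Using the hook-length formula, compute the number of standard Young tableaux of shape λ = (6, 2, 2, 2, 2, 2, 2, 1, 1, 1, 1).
# SYT of shape (6, 2, 2, 2, 2, 2, 2, 1, 1, 1, 1) = 46293975

Hook-length formula: f^λ = n! / Π hook(c), product over all cells c of the Young diagram. For λ = (6, 2, 2, 2, 2, 2, 2, 1, 1, 1, 1), n = 22 boxes. Hook lengths by row (left-to-right, top-to-bottom): [16, 11, 4, 3, 2, 1]; [11, 6]; [10, 5]; [9, 4]; [8, 3]; [7, 2]; [6, 1]; [4]; [3]; [2]; [1]. Product of hooks = 24279633100800. So f^λ = 22! / 24279633100800 = 1124000727777607680000 / 24279633100800 = 46293975.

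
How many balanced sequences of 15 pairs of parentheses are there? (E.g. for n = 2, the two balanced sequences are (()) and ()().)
C_15 = 9694845

These balanced parentheses are counted by the Catalan number C_n = (1/(n + 1)) · C(2n, n). For n = 15: C_15 = (1/16) · C(30, 15) = 155117520/16 = 9694845.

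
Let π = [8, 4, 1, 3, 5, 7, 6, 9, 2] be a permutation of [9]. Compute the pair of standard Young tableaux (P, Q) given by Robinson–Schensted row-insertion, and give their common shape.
P = [1, 2, 5, 6, 9] / [3, 7] / [4] / [8];  Q = [1, 4, 5, 6, 8] / [2, 7] / [3] / [9];  common shape = (5, 2, 1, 1)

Row-insert the values π_1, π_2, … into P one at a time, bumping the leftmost entry strictly greater than the inserted value down to the next row. The recording tableau Q records, in position (i, j), the step at which that cell was added to P.
  Insert 8 (step 1): P = [8];  Q = [1]
  Insert 4 (step 2): P = [4] / [8];  Q = [1] / [2]
  Insert 1 (step 3): P = [1] / [4] / [8];  Q = [1] / [2] / [3]
  Insert 3 (step 4): P = [1, 3] / [4] / [8];  Q = [1, 4] / [2] / [3]
  Insert 5 (step 5): P = [1, 3, 5] / [4] / [8];  Q = [1, 4, 5] / [2] / [3]
  Insert 7 (step 6): P = [1, 3, 5, 7] / [4] / [8];  Q = [1, 4, 5, 6] / [2] / [3]
  Insert 6 (step 7): P = [1, 3, 5, 6] / [4, 7] / [8];  Q = [1, 4, 5, 6] / [2, 7] / [3]
  Insert 9 (step 8): P = [1, 3, 5, 6, 9] / [4, 7] / [8];  Q = [1, 4, 5, 6, 8] / [2, 7] / [3]
  Insert 2 (step 9): P = [1, 2, 5, 6, 9] / [3, 7] / [4] / [8];  Q = [1, 4, 5, 6, 8] / [2, 7] / [3] / [9]
Final shape: (5, 2, 1, 1).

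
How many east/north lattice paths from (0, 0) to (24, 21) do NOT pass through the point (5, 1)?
Number of paths = 3360116163690

Total paths from (0, 0) to (24, 21): C(45, 24) = 3773655750150. Paths through (5, 1): (paths (0, 0) → (5, 1)) × (paths (5, 1) → (24, 21)) = C(6, 5) · C(39, 19) = 6 · 68923264410 = 413539586460. Avoidance count = 3773655750150 − 413539586460 = 3360116163690.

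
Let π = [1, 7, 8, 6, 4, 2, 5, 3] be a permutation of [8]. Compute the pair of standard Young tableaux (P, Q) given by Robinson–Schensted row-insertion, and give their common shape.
P = [1, 2, 3] / [4, 5] / [6, 8] / [7];  Q = [1, 2, 3] / [4, 7] / [5, 8] / [6];  common shape = (3, 2, 2, 1)

Row-insert the values π_1, π_2, … into P one at a time, bumping the leftmost entry strictly greater than the inserted value down to the next row. The recording tableau Q records, in position (i, j), the step at which that cell was added to P.
  Insert 1 (step 1): P = [1];  Q = [1]
  Insert 7 (step 2): P = [1, 7];  Q = [1, 2]
  Insert 8 (step 3): P = [1, 7, 8];  Q = [1, 2, 3]
  Insert 6 (step 4): P = [1, 6, 8] / [7];  Q = [1, 2, 3] / [4]
  Insert 4 (step 5): P = [1, 4, 8] / [6] / [7];  Q = [1, 2, 3] / [4] / [5]
  Insert 2 (step 6): P = [1, 2, 8] / [4] / [6] / [7];  Q = [1, 2, 3] / [4] / [5] / [6]
  Insert 5 (step 7): P = [1, 2, 5] / [4, 8] / [6] / [7];  Q = [1, 2, 3] / [4, 7] / [5] / [6]
  Insert 3 (step 8): P = [1, 2, 3] / [4, 5] / [6, 8] / [7];  Q = [1, 2, 3] / [4, 7] / [5, 8] / [6]
Final shape: (3, 2, 2, 1).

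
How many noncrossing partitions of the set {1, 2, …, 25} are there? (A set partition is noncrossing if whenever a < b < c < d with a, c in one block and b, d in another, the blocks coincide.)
C_25 = 4861946401452

These noncrossing partitions are counted by the Catalan number C_n = (1/(n + 1)) · C(2n, n). For n = 25: C_25 = (1/26) · C(50, 25) = 126410606437752/26 = 4861946401452.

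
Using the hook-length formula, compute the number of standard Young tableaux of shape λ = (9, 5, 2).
# SYT of shape (9, 5, 2) = 65520

Hook-length formula: f^λ = n! / Π hook(c), product over all cells c of the Young diagram. For λ = (9, 5, 2), n = 16 boxes. Hook lengths by row (left-to-right, top-to-bottom): [11, 10, 8, 7, 6, 4, 3, 2, 1]; [6, 5, 3, 2, 1]; [2, 1]. Product of hooks = 319334400. So f^λ = 16! / 319334400 = 20922789888000 / 319334400 = 65520.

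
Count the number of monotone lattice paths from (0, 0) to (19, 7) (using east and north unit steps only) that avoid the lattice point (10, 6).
Number of paths = 577720

Total paths from (0, 0) to (19, 7): C(26, 19) = 657800. Paths through (10, 6): (paths (0, 0) → (10, 6)) × (paths (10, 6) → (19, 7)) = C(16, 10) · C(10, 9) = 8008 · 10 = 80080. Avoidance count = 657800 − 80080 = 577720.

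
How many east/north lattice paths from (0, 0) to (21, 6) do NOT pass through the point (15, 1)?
Number of paths = 288618

Total paths from (0, 0) to (21, 6): C(27, 21) = 296010. Paths through (15, 1): (paths (0, 0) → (15, 1)) × (paths (15, 1) → (21, 6)) = C(16, 15) · C(11, 6) = 16 · 462 = 7392. Avoidance count = 296010 − 7392 = 288618.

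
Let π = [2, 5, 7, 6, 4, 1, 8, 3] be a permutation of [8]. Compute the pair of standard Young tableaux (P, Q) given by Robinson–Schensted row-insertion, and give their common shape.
P = [1, 3, 6, 8] / [2, 4] / [5] / [7];  Q = [1, 2, 3, 7] / [4, 8] / [5] / [6];  common shape = (4, 2, 1, 1)

Row-insert the values π_1, π_2, … into P one at a time, bumping the leftmost entry strictly greater than the inserted value down to the next row. The recording tableau Q records, in position (i, j), the step at which that cell was added to P.
  Insert 2 (step 1): P = [2];  Q = [1]
  Insert 5 (step 2): P = [2, 5];  Q = [1, 2]
  Insert 7 (step 3): P = [2, 5, 7];  Q = [1, 2, 3]
  Insert 6 (step 4): P = [2, 5, 6] / [7];  Q = [1, 2, 3] / [4]
  Insert 4 (step 5): P = [2, 4, 6] / [5] / [7];  Q = [1, 2, 3] / [4] / [5]
  Insert 1 (step 6): P = [1, 4, 6] / [2] / [5] / [7];  Q = [1, 2, 3] / [4] / [5] / [6]
  Insert 8 (step 7): P = [1, 4, 6, 8] / [2] / [5] / [7];  Q = [1, 2, 3, 7] / [4] / [5] / [6]
  Insert 3 (step 8): P = [1, 3, 6, 8] / [2, 4] / [5] / [7];  Q = [1, 2, 3, 7] / [4, 8] / [5] / [6]
Final shape: (4, 2, 1, 1).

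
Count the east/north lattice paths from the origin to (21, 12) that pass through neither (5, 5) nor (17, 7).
Number of paths = 252318084

Inclusion–exclusion. Total paths: C(33, 21) = 354817320. Through P₁: C(10, 5)·C(23, 16) = 61779564. Through P₂: C(24, 17)·C(9, 4) = 43609104. Since P₁ is strictly southwest of P₂, a monotone path through both must visit P₁ then P₂; paths through both = C(10, 5)·C(14, 12)·C(9, 4) = 2889432. Avoid both = 354817320 − 61779564 − 43609104 + 2889432 = 252318084.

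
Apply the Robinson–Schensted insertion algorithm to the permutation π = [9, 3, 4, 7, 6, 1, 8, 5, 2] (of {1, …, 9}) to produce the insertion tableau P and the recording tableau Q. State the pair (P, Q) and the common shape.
P = [1, 2, 5, 8] / [3, 4] / [6] / [7] / [9];  Q = [1, 3, 4, 7] / [2, 8] / [5] / [6] / [9];  common shape = (4, 2, 1, 1, 1)

Row-insert the values π_1, π_2, … into P one at a time, bumping the leftmost entry strictly greater than the inserted value down to the next row. The recording tableau Q records, in position (i, j), the step at which that cell was added to P.
  Insert 9 (step 1): P = [9];  Q = [1]
  Insert 3 (step 2): P = [3] / [9];  Q = [1] / [2]
  Insert 4 (step 3): P = [3, 4] / [9];  Q = [1, 3] / [2]
  Insert 7 (step 4): P = [3, 4, 7] / [9];  Q = [1, 3, 4] / [2]
  Insert 6 (step 5): P = [3, 4, 6] / [7] / [9];  Q = [1, 3, 4] / [2] / [5]
  Insert 1 (step 6): P = [1, 4, 6] / [3] / [7] / [9];  Q = [1, 3, 4] / [2] / [5] / [6]
  Insert 8 (step 7): P = [1, 4, 6, 8] / [3] / [7] / [9];  Q = [1, 3, 4, 7] / [2] / [5] / [6]
  Insert 5 (step 8): P = [1, 4, 5, 8] / [3, 6] / [7] / [9];  Q = [1, 3, 4, 7] / [2, 8] / [5] / [6]
  Insert 2 (step 9): P = [1, 2, 5, 8] / [3, 4] / [6] / [7] / [9];  Q = [1, 3, 4, 7] / [2, 8] / [5] / [6] / [9]
Final shape: (4, 2, 1, 1, 1).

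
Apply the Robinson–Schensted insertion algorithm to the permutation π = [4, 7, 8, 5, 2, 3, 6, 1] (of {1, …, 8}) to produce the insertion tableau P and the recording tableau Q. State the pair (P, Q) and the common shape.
P = [1, 3, 6] / [2, 5, 8] / [4] / [7];  Q = [1, 2, 3] / [4, 6, 7] / [5] / [8];  common shape = (3, 3, 1, 1)

Row-insert the values π_1, π_2, … into P one at a time, bumping the leftmost entry strictly greater than the inserted value down to the next row. The recording tableau Q records, in position (i, j), the step at which that cell was added to P.
  Insert 4 (step 1): P = [4];  Q = [1]
  Insert 7 (step 2): P = [4, 7];  Q = [1, 2]
  Insert 8 (step 3): P = [4, 7, 8];  Q = [1, 2, 3]
  Insert 5 (step 4): P = [4, 5, 8] / [7];  Q = [1, 2, 3] / [4]
  Insert 2 (step 5): P = [2, 5, 8] / [4] / [7];  Q = [1, 2, 3] / [4] / [5]
  Insert 3 (step 6): P = [2, 3, 8] / [4, 5] / [7];  Q = [1, 2, 3] / [4, 6] / [5]
  Insert 6 (step 7): P = [2, 3, 6] / [4, 5, 8] / [7];  Q = [1, 2, 3] / [4, 6, 7] / [5]
  Insert 1 (step 8): P = [1, 3, 6] / [2, 5, 8] / [4] / [7];  Q = [1, 2, 3] / [4, 6, 7] / [5] / [8]
Final shape: (3, 3, 1, 1).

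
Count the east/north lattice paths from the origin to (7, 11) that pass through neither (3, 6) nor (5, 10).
Number of paths = 16011

Inclusion–exclusion. Total paths: C(18, 7) = 31824. Through P₁: C(9, 3)·C(9, 4) = 10584. Through P₂: C(15, 5)·C(3, 2) = 9009. Since P₁ is strictly southwest of P₂, a monotone path through both must visit P₁ then P₂; paths through both = C(9, 3)·C(6, 2)·C(3, 2) = 3780. Avoid both = 31824 − 10584 − 9009 + 3780 = 16011.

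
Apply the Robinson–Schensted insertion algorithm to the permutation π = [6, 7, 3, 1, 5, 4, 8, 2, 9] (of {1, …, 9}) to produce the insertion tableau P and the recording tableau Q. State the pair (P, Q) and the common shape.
P = [1, 2, 8, 9] / [3, 4] / [5, 7] / [6];  Q = [1, 2, 7, 9] / [3, 5] / [4, 6] / [8];  common shape = (4, 2, 2, 1)

Row-insert the values π_1, π_2, … into P one at a time, bumping the leftmost entry strictly greater than the inserted value down to the next row. The recording tableau Q records, in position (i, j), the step at which that cell was added to P.
  Insert 6 (step 1): P = [6];  Q = [1]
  Insert 7 (step 2): P = [6, 7];  Q = [1, 2]
  Insert 3 (step 3): P = [3, 7] / [6];  Q = [1, 2] / [3]
  Insert 1 (step 4): P = [1, 7] / [3] / [6];  Q = [1, 2] / [3] / [4]
  Insert 5 (step 5): P = [1, 5] / [3, 7] / [6];  Q = [1, 2] / [3, 5] / [4]
  Insert 4 (step 6): P = [1, 4] / [3, 5] / [6, 7];  Q = [1, 2] / [3, 5] / [4, 6]
  Insert 8 (step 7): P = [1, 4, 8] / [3, 5] / [6, 7];  Q = [1, 2, 7] / [3, 5] / [4, 6]
  Insert 2 (step 8): P = [1, 2, 8] / [3, 4] / [5, 7] / [6];  Q = [1, 2, 7] / [3, 5] / [4, 6] / [8]
  Insert 9 (step 9): P = [1, 2, 8, 9] / [3, 4] / [5, 7] / [6];  Q = [1, 2, 7, 9] / [3, 5] / [4, 6] / [8]
Final shape: (4, 2, 2, 1).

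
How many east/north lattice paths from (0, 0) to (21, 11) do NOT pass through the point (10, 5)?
Number of paths = 91859352

Total paths from (0, 0) to (21, 11): C(32, 21) = 129024480. Paths through (10, 5): (paths (0, 0) → (10, 5)) × (paths (10, 5) → (21, 11)) = C(15, 10) · C(17, 11) = 3003 · 12376 = 37165128. Avoidance count = 129024480 − 37165128 = 91859352.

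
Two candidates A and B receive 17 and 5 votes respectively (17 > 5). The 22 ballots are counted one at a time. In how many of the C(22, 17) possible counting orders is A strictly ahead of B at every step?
Strict-lead orderings = 14364

Total orderings of the 22 votes with 17 for A: C(22, 17) = 26334. By the Bertrand ballot formula (Cycle Lemma / reflection principle), the number of orderings in which A is strictly ahead of B throughout is (p − q)/(p + q) · C(p + q, p) = (17 − 5)/(17 + 5) · 26334 = 14364.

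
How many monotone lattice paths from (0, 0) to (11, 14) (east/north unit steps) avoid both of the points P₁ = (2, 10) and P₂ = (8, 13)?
Number of paths = 3618426

Inclusion–exclusion. Total paths: C(25, 11) = 4457400. Through P₁: C(12, 2)·C(13, 9) = 47190. Through P₂: C(21, 8)·C(4, 3) = 813960. Since P₁ is strictly southwest of P₂, a monotone path through both must visit P₁ then P₂; paths through both = C(12, 2)·C(9, 6)·C(4, 3) = 22176. Avoid both = 4457400 − 47190 − 813960 + 22176 = 3618426.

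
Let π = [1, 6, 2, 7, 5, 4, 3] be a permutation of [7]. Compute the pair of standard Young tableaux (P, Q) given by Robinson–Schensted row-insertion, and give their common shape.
P = [1, 2, 3] / [4, 7] / [5] / [6];  Q = [1, 2, 4] / [3, 5] / [6] / [7];  common shape = (3, 2, 1, 1)

Row-insert the values π_1, π_2, … into P one at a time, bumping the leftmost entry strictly greater than the inserted value down to the next row. The recording tableau Q records, in position (i, j), the step at which that cell was added to P.
  Insert 1 (step 1): P = [1];  Q = [1]
  Insert 6 (step 2): P = [1, 6];  Q = [1, 2]
  Insert 2 (step 3): P = [1, 2] / [6];  Q = [1, 2] / [3]
  Insert 7 (step 4): P = [1, 2, 7] / [6];  Q = [1, 2, 4] / [3]
  Insert 5 (step 5): P = [1, 2, 5] / [6, 7];  Q = [1, 2, 4] / [3, 5]
  Insert 4 (step 6): P = [1, 2, 4] / [5, 7] / [6];  Q = [1, 2, 4] / [3, 5] / [6]
  Insert 3 (step 7): P = [1, 2, 3] / [4, 7] / [5] / [6];  Q = [1, 2, 4] / [3, 5] / [6] / [7]
Final shape: (3, 2, 1, 1).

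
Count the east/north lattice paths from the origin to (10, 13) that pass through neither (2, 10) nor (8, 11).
Number of paths = 682456

Inclusion–exclusion. Total paths: C(23, 10) = 1144066. Through P₁: C(12, 2)·C(11, 8) = 10890. Through P₂: C(19, 8)·C(4, 2) = 453492. Since P₁ is strictly southwest of P₂, a monotone path through both must visit P₁ then P₂; paths through both = C(12, 2)·C(7, 6)·C(4, 2) = 2772. Avoid both = 1144066 − 10890 − 453492 + 2772 = 682456.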